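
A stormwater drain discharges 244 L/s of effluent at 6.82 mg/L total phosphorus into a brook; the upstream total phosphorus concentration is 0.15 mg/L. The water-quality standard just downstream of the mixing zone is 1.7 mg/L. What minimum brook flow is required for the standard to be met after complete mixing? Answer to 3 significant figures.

Set C_mix = 1.7: (Q·0.1500 + 244.0·6.820) / (Q + 244.0) = 1.7
→ Q = 244.0·(6.820 − 1.7)/(1.7 − 0.1500) = 806.0 L/s.

806 L/s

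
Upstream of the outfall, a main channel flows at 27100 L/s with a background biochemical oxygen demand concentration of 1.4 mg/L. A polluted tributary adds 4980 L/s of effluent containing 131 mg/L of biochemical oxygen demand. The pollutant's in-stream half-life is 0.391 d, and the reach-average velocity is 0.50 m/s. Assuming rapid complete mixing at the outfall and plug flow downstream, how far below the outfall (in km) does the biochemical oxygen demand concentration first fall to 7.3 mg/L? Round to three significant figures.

After mixing, C = (27100·1.400 + 4980·131.0) / 32080 = 690300/32080 = 21.52 mg/L.
Half-life 0.391 d → k = ln 2 / 0.391 = 1.773 d⁻¹.
Set 21.52·exp(−k·t) = 7.3 → t = ln(21.52/7.3)/k = 52690 s = 14.64 h.
Distance = v·t = 0.50·52690 = 26340 m = 26.34 km.

26.3 km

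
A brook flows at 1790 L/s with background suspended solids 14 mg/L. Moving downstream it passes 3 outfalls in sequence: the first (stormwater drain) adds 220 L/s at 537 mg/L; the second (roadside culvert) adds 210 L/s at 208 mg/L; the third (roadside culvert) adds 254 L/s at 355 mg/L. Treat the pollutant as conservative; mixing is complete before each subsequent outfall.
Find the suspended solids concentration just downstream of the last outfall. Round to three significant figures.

After outfall 1: Q = 1790 + 220.0 = 2010 L/s; C = (1790·14.00 + 220.0·537.0)/2010 = 71.24 mg/L.
After outfall 2: Q = 2010 + 210.0 = 2220 L/s; C = (2010·71.24 + 210.0·208.0)/2220 = 84.18 mg/L.
After outfall 3: Q = 2220 + 254.0 = 2474 L/s; C = (2220·84.18 + 254.0·355.0)/2474 = 112.0 mg/L.

112 mg/L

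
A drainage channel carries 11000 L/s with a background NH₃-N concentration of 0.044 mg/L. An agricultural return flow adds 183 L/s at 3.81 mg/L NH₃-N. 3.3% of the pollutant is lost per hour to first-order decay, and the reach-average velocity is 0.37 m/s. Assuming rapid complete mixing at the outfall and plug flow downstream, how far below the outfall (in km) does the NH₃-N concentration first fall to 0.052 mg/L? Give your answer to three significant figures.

Mixed concentration C = ΣQC/ΣQ = (11000·0.04400 + 183.0·3.810) / 11180 = 1181/11180 = 0.1056 mg/L.
3.3%/h lost → k = −ln(1 − 0.033) = 0.03356 h⁻¹.
Set 0.1056·exp(−k·t) = 0.052 → t = ln(0.1056/0.052)/k = 76030 s = 21.12 h.
Distance = v·t = 0.37·76030 = 28130 m = 28.13 km.

28.1 km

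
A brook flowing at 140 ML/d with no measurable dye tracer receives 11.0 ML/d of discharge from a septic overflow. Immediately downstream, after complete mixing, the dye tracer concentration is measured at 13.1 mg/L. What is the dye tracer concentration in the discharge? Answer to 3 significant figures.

180 mg/L

Mass balance: 140.0·0 + 11.00·Cₑ = 151.0·13.10
→ Cₑ = (151.0·13.10 − 140.0·0) / 11.00 = 179.8 mg/L.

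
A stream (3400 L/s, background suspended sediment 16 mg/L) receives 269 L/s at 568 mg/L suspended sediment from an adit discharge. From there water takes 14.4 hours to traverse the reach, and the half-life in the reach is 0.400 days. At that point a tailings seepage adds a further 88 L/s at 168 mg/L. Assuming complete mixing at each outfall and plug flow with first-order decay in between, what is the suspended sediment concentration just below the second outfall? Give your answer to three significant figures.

Mass balance: C = (3400·16.00 + 269.0·568.0) / 3669 = 207200/3669 = 56.47 mg/L; combined flow 3669 L/s.
Half-life 0.400 d → k = ln 2 / 0.400 = 1.733 d⁻¹.
After decay, C = 56.47 × e^(−kt) = 56.47 × 0.3536 = 19.97 mg/L.
At the second outfall, C = (3669·19.97 + 88.00·168.0) / (3669 + 88.00) = 23.43 mg/L.

23.4 mg/L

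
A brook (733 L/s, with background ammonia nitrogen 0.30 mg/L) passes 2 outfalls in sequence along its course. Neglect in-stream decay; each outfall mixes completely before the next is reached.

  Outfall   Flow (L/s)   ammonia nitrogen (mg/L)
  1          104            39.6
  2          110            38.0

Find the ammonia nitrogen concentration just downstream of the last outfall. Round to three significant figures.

9.00 mg/L

Outfall 1: combined Q = 837.0 L/s; C = (733.0·0.3000 + 104.0·39.60)/837.0 = 5.183 mg/L.
Outfall 2: combined Q = 947.0 L/s; C = (837.0·5.183 + 110.0·38.00)/947.0 = 8.995 mg/L.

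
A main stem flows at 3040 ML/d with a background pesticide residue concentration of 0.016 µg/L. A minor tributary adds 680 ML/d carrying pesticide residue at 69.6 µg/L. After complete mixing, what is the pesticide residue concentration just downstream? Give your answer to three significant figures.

After mixing, C = (3040·0.01600 + 680.0·69.60) / 3720 = 47380/3720 = 12.74 µg/L.

12.7 µg/L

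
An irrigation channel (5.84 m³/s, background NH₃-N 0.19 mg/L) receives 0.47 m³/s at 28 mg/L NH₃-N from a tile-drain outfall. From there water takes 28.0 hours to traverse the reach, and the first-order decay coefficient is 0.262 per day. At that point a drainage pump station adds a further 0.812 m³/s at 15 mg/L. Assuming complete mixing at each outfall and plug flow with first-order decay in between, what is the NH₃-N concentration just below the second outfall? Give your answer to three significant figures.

3.19 mg/L

After mixing, C = (5.840·0.1900 + 0.4700·28.00) / 6.310 = 14.27/6.310 = 2.261 mg/L; combined flow 6.310 m³/s.
Applying C = C₀e^(−kt): 2.261 × 0.7366 = 1.666 mg/L.
Second outfall: C = (6.310·1.666 + 0.8120·15.00)/7.122 = 3.186 mg/L.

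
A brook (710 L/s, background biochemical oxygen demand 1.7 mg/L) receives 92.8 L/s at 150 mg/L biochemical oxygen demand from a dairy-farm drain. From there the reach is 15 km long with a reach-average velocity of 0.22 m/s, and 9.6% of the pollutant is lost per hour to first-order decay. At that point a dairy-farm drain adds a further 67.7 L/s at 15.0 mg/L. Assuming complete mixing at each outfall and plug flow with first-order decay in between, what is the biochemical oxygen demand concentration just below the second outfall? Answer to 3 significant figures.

Flow-weighted average: C = (710.0·1.700 + 92.80·150.0) / 802.8 = 15130/802.8 = 18.84 mg/L; combined flow 802.8 L/s.
Travel time t = 15·1000 / 0.22 = 68180 s = 18.94 h.
9.6%/h lost → k = −ln(1 − 0.096) = 0.1009 h⁻¹.
Applying C = C₀e^(−kt): 18.84 × 0.1479 = 2.786 mg/L.
At the second outfall, C = (802.8·2.786 + 67.70·15.00) / (802.8 + 67.70) = 3.736 mg/L.

3.74 mg/L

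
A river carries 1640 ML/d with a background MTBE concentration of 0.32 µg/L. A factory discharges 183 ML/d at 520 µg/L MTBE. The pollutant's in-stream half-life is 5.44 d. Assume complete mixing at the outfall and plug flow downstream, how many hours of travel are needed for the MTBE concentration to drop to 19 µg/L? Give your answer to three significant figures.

191 h

After mixing, C = (1640·0.3200 + 183.0·520.0) / 1823 = 95680/1823 = 52.49 µg/L.
Half-life 5.44 d → k = ln 2 / 5.44 = 0.1274 d⁻¹.
52.49·exp(−k·t) = 19 → t = ln(52.49/19)/k = 689000 s = 191.4 h.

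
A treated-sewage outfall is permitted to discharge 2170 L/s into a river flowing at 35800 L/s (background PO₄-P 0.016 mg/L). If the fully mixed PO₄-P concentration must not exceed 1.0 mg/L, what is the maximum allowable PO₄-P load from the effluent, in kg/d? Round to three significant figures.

Mass balance at the limit: 35800·0.01600 + 2170·Cₑ = 37970·1.0 → Cₑ = 17.23 mg/L.
2170 L/s = 2.170 m³/s. Load = 2.170 m³/s × 17.23 g/m³ × 86 400 s/d = 3231 kg/d.

3230 kg/d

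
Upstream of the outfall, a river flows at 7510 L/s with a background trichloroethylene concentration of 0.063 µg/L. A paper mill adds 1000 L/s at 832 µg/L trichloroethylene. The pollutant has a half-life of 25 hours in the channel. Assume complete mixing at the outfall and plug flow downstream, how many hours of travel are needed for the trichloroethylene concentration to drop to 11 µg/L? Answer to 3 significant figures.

78.8 h

Mass balance: C = (7510·0.06300 + 1000·832.0) / 8510 = 832500/8510 = 97.82 µg/L.
Half-life 25 h → k = ln 2 / 25 = 0.02773 h⁻¹ = 0.6654 d⁻¹.
97.82·exp(−k·t) = 11 → t = ln(97.82/11)/k = 283700 s = 78.82 h.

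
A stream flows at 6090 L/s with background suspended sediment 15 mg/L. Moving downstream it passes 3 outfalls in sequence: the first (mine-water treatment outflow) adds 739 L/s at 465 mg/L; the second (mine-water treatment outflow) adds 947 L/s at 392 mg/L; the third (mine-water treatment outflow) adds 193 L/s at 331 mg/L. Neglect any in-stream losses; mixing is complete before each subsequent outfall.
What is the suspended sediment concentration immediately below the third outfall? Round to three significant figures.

Below outfall 1: Q → 6829 L/s, C = (6090·15.00 + 739.0·465.0)/6829 = 63.70 mg/L.
Below outfall 2: Q → 7776 L/s, C = (6829·63.70 + 947.0·392.0)/7776 = 103.7 mg/L.
Below outfall 3: Q → 7969 L/s, C = (7776·103.7 + 193.0·331.0)/7969 = 109.2 mg/L.

109 mg/L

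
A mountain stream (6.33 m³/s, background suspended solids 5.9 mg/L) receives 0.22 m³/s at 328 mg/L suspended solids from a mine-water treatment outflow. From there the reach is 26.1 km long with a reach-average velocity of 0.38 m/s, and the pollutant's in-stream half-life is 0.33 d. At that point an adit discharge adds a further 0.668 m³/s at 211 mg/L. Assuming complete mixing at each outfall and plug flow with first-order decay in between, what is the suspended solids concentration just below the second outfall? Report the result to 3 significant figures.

Flow-weighted average: C = (6.330·5.900 + 0.2200·328.0) / 6.550 = 109.5/6.550 = 16.72 mg/L; combined flow 6.550 m³/s.
Travel time t = 26.1·1000 / 0.38 = 68680 s = 19.08 h.
Half-life 0.33 d → k = ln 2 / 0.33 = 2.100 d⁻¹.
After decay, C = 16.72 × e^(−kt) = 16.72 × 0.1883 = 3.148 mg/L.
At the second outfall, C = (6.550·3.148 + 0.6680·211.0) / (6.550 + 0.6680) = 22.38 mg/L.

22.4 mg/L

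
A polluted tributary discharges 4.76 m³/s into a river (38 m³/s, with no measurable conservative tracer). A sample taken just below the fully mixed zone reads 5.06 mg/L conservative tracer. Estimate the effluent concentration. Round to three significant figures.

45.5 mg/L

Mass balance: 38.00·0 + 4.760·Cₑ = 42.76·5.060
→ Cₑ = (42.76·5.060 − 38.00·0) / 4.760 = 45.45 mg/L.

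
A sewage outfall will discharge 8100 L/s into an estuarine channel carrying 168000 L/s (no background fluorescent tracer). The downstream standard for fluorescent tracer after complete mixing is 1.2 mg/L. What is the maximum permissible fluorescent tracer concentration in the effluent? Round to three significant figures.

At the limit, (Qr·Cr + Qe·Cₑ)/(Qr + Qe) = 1.2:
Cₑ = (176100·1.2 − 168000·0) / 8100 = 26.09 mg/L.

26.1 mg/L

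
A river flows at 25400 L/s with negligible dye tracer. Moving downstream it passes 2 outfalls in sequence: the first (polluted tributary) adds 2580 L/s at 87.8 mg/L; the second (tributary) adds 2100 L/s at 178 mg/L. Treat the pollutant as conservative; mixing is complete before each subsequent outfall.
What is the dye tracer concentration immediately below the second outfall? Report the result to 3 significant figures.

After outfall 1: Q = 25400 + 2580 = 27980 L/s; C = (25400·0 + 2580·87.80)/27980 = 8.096 mg/L.
After outfall 2: Q = 27980 + 2100 = 30080 L/s; C = (27980·8.096 + 2100·178.0)/30080 = 19.96 mg/L.

20.0 mg/L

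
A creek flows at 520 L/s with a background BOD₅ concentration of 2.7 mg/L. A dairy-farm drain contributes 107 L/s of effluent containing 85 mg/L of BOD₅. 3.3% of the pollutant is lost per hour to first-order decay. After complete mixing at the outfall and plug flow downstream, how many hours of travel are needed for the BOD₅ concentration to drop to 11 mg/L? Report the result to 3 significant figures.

Mixed concentration C = ΣQC/ΣQ = (520.0·2.700 + 107.0·85.00) / 627.0 = 10500/627.0 = 16.74 mg/L.
3.3%/h lost → k = −ln(1 − 0.033) = 0.03356 h⁻¹.
16.74·exp(−k·t) = 11 → t = ln(16.74/11)/k = 45080 s = 12.52 h.

12.5 h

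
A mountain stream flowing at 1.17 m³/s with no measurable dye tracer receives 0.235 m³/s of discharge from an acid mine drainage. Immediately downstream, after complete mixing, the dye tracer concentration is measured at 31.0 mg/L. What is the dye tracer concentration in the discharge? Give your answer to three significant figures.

Mass balance: 1.170·0 + 0.2350·Cₑ = 1.405·31.00
→ Cₑ = (1.405·31.00 − 1.170·0) / 0.2350 = 185.3 mg/L.

185 mg/L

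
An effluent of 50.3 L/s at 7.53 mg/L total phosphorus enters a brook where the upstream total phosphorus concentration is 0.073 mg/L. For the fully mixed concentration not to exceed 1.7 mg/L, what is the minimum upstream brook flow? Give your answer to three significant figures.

Set C_mix = 1.7: (Q·0.07300 + 50.30·7.530) / (Q + 50.30) = 1.7
→ Q = 50.30·(7.530 − 1.7)/(1.7 − 0.07300) = 180.2 L/s.

180 L/s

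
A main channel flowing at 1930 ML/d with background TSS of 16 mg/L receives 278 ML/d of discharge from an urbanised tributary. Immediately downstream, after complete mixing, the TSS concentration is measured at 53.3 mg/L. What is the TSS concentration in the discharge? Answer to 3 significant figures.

312 mg/L

Mass balance: 1930·16.00 + 278.0·Cₑ = 2208·53.30
→ Cₑ = (2208·53.30 − 1930·16.00) / 278.0 = 312.3 mg/L.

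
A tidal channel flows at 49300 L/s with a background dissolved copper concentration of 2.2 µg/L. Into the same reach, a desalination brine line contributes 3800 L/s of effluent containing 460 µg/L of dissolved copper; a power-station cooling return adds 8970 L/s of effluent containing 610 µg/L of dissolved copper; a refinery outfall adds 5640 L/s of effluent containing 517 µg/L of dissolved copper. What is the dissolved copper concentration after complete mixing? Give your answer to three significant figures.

151 µg/L

After mixing, C = (49300·2.200 + 3800·460.0 + 8970·610.0 + 5640·517.0) / 67710 = 10240000/67710 = 151.3 µg/L.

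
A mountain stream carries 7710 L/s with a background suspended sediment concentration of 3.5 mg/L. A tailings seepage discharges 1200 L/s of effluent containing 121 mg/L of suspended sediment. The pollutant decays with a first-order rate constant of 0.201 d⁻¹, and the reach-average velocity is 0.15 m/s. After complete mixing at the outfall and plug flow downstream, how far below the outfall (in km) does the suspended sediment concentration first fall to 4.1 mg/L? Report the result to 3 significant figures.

100 km

Mixed concentration C = ΣQC/ΣQ = (7710·3.500 + 1200·121.0) / 8910 = 172200/8910 = 19.32 mg/L.
Set 19.32·exp(−k·t) = 4.1 → t = ln(19.32/4.1)/k = 666400 s = 185.1 h.
Distance = v·t = 0.15·666400 = 99970 m = 99.97 km.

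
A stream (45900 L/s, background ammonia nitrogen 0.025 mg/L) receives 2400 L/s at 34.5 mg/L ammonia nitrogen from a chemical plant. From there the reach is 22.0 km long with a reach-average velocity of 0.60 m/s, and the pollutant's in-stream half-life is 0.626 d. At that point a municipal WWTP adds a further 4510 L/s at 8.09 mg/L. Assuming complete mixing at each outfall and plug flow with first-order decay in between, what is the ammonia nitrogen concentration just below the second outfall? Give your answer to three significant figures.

1.68 mg/L

Flow-weighted average: C = (45900·0.02500 + 2400·34.50) / 48300 = 83950/48300 = 1.738 mg/L; combined flow 48300 L/s.
Travel time t = 22.0·1000 / 0.60 = 36670 s = 10.19 h.
Half-life 0.626 d → k = ln 2 / 0.626 = 1.107 d⁻¹.
Decay over the reach: 1.738·exp(−kt) = 1.738·0.6251 = 1.086 mg/L.
At the second outfall, C = (48300·1.086 + 4510·8.090) / (48300 + 4510) = 1.684 mg/L.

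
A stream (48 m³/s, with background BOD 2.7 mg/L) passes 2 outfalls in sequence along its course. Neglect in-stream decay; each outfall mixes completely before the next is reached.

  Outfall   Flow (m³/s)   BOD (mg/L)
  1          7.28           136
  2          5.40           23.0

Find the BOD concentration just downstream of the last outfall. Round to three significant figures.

20.5 mg/L

Below outfall 1: Q → 55.28 m³/s, C = (48.00·2.700 + 7.280·136.0)/55.28 = 20.25 mg/L.
Below outfall 2: Q → 60.68 m³/s, C = (55.28·20.25 + 5.400·23.00)/60.68 = 20.50 mg/L.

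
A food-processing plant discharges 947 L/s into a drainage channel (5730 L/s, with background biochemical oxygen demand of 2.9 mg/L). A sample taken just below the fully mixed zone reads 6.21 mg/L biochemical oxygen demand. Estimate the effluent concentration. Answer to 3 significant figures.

Mass balance: 5730·2.900 + 947.0·Cₑ = 6677·6.210
→ Cₑ = (6677·6.210 − 5730·2.900) / 947.0 = 26.24 mg/L.

26.2 mg/L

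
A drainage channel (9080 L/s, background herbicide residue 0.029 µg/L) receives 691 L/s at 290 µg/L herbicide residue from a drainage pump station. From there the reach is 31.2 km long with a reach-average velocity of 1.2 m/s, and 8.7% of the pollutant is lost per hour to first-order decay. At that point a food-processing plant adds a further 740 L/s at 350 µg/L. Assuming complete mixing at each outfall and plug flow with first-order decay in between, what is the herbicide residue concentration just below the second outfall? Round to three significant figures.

34.5 µg/L

After mixing, C = (9080·0.02900 + 691.0·290.0) / 9771 = 200700/9771 = 20.54 µg/L; combined flow 9771 L/s.
Travel time t = 31.2·1000 / 1.2 = 26000 s = 7.222 h.
8.7%/h lost → k = −ln(1 − 0.087) = 0.09102 h⁻¹.
Applying C = C₀e^(−kt): 20.54 × 0.5182 = 10.64 µg/L.
At the second outfall, C = (9771·10.64 + 740.0·350.0) / (9771 + 740.0) = 34.53 µg/L.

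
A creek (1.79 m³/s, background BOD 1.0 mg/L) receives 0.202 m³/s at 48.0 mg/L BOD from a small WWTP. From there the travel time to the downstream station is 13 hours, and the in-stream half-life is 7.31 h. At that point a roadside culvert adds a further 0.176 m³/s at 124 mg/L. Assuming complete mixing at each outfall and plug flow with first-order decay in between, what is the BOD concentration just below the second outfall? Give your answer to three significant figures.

After mixing, C = (1.790·1.000 + 0.2020·48.00) / 1.992 = 11.49/1.992 = 5.766 mg/L; combined flow 1.992 m³/s.
Half-life 7.31 h → k = ln 2 / 7.31 = 0.09482 h⁻¹ = 2.276 d⁻¹.
First-order decay: C = 5.766·exp(−k·t) = 5.766·0.2915 = 1.681 mg/L.
Second outfall: C = (1.992·1.681 + 0.1760·124.0)/2.168 = 11.61 mg/L.

11.6 mg/L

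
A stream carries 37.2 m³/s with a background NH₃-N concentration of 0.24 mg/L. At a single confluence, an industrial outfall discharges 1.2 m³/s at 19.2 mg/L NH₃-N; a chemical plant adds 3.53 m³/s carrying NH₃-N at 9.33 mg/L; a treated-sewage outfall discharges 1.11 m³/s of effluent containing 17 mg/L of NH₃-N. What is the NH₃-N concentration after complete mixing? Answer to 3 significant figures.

Mixed concentration C = ΣQC/ΣQ = (37.20·0.2400 + 1.200·19.20 + 3.530·9.330 + 1.110·17.00) / 43.04 = 83.77/43.04 = 1.946 mg/L.

1.95 mg/L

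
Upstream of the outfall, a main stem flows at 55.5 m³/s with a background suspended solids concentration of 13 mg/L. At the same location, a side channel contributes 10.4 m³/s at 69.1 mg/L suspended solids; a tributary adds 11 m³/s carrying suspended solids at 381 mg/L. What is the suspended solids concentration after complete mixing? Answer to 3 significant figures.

Flow-weighted average: C = (55.50·13.00 + 10.40·69.10 + 11.00·381.0) / 76.90 = 5631/76.90 = 73.23 mg/L.

73.2 mg/L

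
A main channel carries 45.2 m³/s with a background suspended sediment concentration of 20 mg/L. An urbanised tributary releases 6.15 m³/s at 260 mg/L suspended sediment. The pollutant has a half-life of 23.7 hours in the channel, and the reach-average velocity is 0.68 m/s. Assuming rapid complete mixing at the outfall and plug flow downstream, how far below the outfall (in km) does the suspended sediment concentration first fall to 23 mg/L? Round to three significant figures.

Mixed concentration C = ΣQC/ΣQ = (45.20·20.00 + 6.150·260.0) / 51.35 = 2503/51.35 = 48.74 mg/L.
Half-life 23.7 h → k = ln 2 / 23.7 = 0.02925 h⁻¹ = 0.7019 d⁻¹.
Set 48.74·exp(−k·t) = 23 → t = ln(48.74/23)/k = 92450 s = 25.68 h.
Distance = v·t = 0.68·92450 = 62870 m = 62.87 km.

62.9 km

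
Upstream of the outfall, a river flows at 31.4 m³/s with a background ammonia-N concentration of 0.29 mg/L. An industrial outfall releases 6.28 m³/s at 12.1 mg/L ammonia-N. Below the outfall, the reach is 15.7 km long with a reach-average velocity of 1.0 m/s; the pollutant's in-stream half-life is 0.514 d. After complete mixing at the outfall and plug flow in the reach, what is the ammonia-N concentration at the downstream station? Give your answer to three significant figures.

1.77 mg/L

Mass balance: C = (31.40·0.2900 + 6.280·12.10) / 37.68 = 85.09/37.68 = 2.258 mg/L.
Travel time t = 15.7·1000 / 1.0 = 15700 s = 4.361 h.
Half-life 0.514 d → k = ln 2 / 0.514 = 1.349 d⁻¹.
After decay, C = 2.258 × e^(−kt) = 2.258 × 0.7827 = 1.768 mg/L.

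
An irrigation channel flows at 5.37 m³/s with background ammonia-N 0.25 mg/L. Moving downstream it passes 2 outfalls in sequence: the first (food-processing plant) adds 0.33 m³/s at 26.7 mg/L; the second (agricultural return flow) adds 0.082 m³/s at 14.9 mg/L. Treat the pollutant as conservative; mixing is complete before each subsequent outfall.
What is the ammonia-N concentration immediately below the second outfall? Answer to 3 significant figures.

Outfall 1: combined Q = 5.700 m³/s; C = (5.370·0.2500 + 0.3300·26.70)/5.700 = 1.781 mg/L.
Outfall 2: combined Q = 5.782 m³/s; C = (5.700·1.781 + 0.08200·14.90)/5.782 = 1.967 mg/L.

1.97 mg/L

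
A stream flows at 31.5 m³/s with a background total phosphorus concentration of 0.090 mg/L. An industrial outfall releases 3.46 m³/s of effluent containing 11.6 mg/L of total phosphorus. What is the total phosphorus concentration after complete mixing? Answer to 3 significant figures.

Mass balance: C = (31.50·0.09000 + 3.460·11.60) / 34.96 = 42.97/34.96 = 1.229 mg/L.

1.23 mg/L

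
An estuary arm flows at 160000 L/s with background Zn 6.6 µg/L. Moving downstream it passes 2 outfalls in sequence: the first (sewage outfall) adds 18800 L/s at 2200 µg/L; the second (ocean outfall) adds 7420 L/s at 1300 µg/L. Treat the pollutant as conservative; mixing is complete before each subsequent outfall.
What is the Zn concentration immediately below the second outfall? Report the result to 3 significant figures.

280 µg/L

Below outfall 1: Q → 178800 L/s, C = (160000·6.600 + 18800·2200)/178800 = 237.2 µg/L.
Below outfall 2: Q → 186200 L/s, C = (178800·237.2 + 7420·1300)/186200 = 279.6 µg/L.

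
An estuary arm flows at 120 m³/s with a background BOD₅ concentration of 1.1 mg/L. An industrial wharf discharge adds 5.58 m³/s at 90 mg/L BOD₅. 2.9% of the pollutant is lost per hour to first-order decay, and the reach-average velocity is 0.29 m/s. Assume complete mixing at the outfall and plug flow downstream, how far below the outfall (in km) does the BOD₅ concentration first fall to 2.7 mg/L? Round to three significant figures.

Conservation of mass: C = (120.0·1.100 + 5.580·90.00) / 125.6 = 634.2/125.6 = 5.050 mg/L.
2.9%/h lost → k = −ln(1 − 0.029) = 0.02943 h⁻¹.
Set 5.050·exp(−k·t) = 2.7 → t = ln(5.050/2.7)/k = 76600 s = 21.28 h.
Distance = v·t = 0.29·76600 = 22210 m = 22.21 km.

22.2 km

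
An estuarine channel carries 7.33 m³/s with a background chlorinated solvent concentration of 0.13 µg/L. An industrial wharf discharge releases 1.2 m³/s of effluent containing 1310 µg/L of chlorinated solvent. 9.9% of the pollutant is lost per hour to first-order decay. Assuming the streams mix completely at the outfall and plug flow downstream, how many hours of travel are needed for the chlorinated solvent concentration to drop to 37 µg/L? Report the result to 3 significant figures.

Mixed concentration C = ΣQC/ΣQ = (7.330·0.1300 + 1.200·1310) / 8.530 = 1573/8.530 = 184.4 µg/L.
9.9%/h lost → k = −ln(1 − 0.099) = 0.1043 h⁻¹.
184.4·exp(−k·t) = 37 → t = ln(184.4/37)/k = 55470 s = 15.41 h.

15.4 h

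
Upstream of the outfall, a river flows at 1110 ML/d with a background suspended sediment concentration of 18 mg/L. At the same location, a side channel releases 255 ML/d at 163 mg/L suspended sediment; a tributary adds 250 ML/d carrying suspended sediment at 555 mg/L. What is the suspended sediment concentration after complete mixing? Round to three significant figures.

124 mg/L

Mixed concentration C = ΣQC/ΣQ = (1110·18.00 + 255.0·163.0 + 250.0·555.0) / 1615 = 200300/1615 = 124.0 mg/L.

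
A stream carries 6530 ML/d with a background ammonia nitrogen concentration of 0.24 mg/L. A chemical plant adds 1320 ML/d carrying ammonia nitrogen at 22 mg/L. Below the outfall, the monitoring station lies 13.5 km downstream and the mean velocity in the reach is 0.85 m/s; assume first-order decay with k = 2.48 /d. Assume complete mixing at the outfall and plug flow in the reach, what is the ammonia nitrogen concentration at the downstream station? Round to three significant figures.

Flow-weighted average: C = (6530·0.2400 + 1320·22.00) / 7850 = 30610/7850 = 3.899 mg/L.
Travel time t = 13.5·1000 / 0.85 = 15880 s = 4.412 h.
Decay over the reach: 3.899·exp(−kt) = 3.899·0.6339 = 2.472 mg/L.

2.47 mg/L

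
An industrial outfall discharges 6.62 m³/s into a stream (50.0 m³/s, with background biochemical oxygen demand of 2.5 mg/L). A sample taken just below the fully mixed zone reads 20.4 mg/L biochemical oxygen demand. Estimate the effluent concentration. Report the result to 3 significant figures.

156 mg/L

Mass balance: 50.00·2.500 + 6.620·Cₑ = 56.62·20.40
→ Cₑ = (56.62·20.40 − 50.00·2.500) / 6.620 = 155.6 mg/L.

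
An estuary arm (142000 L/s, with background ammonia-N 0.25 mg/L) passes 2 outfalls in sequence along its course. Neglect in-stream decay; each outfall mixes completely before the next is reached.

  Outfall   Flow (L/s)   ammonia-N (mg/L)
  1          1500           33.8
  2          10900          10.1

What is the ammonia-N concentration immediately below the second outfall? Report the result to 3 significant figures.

After outfall 1: Q = 142000 + 1500 = 143500 L/s; C = (142000·0.2500 + 1500·33.80)/143500 = 0.6007 mg/L.
After outfall 2: Q = 143500 + 10900 = 154400 L/s; C = (143500·0.6007 + 10900·10.10)/154400 = 1.271 mg/L.

1.27 mg/L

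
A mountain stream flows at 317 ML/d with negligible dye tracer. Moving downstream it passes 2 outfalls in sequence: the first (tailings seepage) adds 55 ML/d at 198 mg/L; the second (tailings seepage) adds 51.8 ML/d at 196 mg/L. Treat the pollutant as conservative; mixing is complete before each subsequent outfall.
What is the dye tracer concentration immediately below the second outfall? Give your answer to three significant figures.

Outfall 1: combined Q = 372.0 ML/d; C = (317.0·0 + 55.00·198.0)/372.0 = 29.27 mg/L.
Outfall 2: combined Q = 423.8 ML/d; C = (372.0·29.27 + 51.80·196.0)/423.8 = 49.65 mg/L.

49.7 mg/L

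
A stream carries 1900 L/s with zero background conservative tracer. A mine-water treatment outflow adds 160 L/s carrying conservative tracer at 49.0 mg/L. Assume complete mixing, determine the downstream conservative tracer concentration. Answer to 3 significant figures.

3.81 mg/L

Conservation of mass: C = (1900·0 + 160.0·49.00) / 2060 = 7840/2060 = 3.806 mg/L.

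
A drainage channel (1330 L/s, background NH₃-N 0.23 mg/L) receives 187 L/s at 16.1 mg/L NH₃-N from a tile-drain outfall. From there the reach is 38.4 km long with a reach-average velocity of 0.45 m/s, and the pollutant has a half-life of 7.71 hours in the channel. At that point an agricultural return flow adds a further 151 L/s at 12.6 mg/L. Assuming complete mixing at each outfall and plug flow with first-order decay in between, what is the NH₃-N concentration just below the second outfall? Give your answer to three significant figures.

1.38 mg/L

After mixing, C = (1330·0.2300 + 187.0·16.10) / 1517 = 3317/1517 = 2.186 mg/L; combined flow 1517 L/s.
Travel time t = 38.4·1000 / 0.45 = 85330 s = 23.70 h.
Half-life 7.71 h → k = ln 2 / 7.71 = 0.08990 h⁻¹ = 2.158 d⁻¹.
Applying C = C₀e^(−kt): 2.186 × 0.1187 = 0.2595 mg/L.
Second outfall: C = (1517·0.2595 + 151.0·12.60)/1668 = 1.377 mg/L.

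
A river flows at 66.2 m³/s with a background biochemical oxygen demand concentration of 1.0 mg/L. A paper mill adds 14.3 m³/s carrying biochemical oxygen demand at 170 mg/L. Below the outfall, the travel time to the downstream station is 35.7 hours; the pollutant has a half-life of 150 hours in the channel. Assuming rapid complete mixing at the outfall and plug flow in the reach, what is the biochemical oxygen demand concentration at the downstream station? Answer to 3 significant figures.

After mixing, C = (66.20·1.000 + 14.30·170.0) / 80.50 = 2497/80.50 = 31.02 mg/L.
Half-life 150 h → k = ln 2 / 150 = 0.004621 h⁻¹ = 0.1109 d⁻¹.
After decay, C = 31.02 × e^(−kt) = 31.02 × 0.8479 = 26.30 mg/L.

26.3 mg/L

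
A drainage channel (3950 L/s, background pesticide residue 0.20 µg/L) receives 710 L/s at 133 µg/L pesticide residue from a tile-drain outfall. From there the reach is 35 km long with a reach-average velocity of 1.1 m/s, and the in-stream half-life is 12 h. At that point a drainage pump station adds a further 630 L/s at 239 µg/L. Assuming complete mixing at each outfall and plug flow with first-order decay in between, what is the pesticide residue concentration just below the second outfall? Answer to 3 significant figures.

Conservation of mass: C = (3950·0.2000 + 710.0·133.0) / 4660 = 95220/4660 = 20.43 µg/L; combined flow 4660 L/s.
Travel time t = 35·1000 / 1.1 = 31820 s = 8.838 h.
Half-life 12 h → k = ln 2 / 12 = 0.05776 h⁻¹ = 1.386 d⁻¹.
First-order decay: C = 20.43·exp(−k·t) = 20.43·0.6002 = 12.26 µg/L.
At the second outfall, C = (4660·12.26 + 630.0·239.0) / (4660 + 630.0) = 39.27 µg/L.

39.3 µg/L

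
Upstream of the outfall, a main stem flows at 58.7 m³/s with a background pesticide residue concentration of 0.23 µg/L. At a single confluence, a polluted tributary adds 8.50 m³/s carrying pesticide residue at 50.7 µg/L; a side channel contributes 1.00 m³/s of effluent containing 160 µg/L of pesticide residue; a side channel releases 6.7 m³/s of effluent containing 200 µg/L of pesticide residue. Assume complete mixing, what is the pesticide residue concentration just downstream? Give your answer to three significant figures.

Mixed concentration C = ΣQC/ΣQ = (58.70·0.2300 + 8.500·50.70 + 1.000·160.0 + 6.700·200.0) / 74.90 = 1944/74.90 = 25.96 µg/L.

26.0 µg/L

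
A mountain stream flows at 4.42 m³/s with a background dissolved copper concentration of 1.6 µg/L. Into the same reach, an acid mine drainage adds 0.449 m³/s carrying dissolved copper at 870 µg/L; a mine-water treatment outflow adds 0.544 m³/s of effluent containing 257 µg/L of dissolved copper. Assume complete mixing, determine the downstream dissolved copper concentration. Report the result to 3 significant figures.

99.3 µg/L

Conservation of mass: C = (4.420·1.600 + 0.4490·870.0 + 0.5440·257.0) / 5.413 = 537.5/5.413 = 99.30 µg/L.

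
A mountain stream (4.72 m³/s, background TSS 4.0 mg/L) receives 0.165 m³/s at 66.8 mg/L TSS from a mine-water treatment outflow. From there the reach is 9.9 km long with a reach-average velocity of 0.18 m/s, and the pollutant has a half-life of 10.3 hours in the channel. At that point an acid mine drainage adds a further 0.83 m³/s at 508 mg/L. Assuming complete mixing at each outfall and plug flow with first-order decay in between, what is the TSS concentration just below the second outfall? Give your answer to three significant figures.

75.6 mg/L

Flow-weighted average: C = (4.720·4.000 + 0.1650·66.80) / 4.885 = 29.90/4.885 = 6.121 mg/L; combined flow 4.885 m³/s.
Travel time t = 9.9·1000 / 0.18 = 55000 s = 15.28 h.
Half-life 10.3 h → k = ln 2 / 10.3 = 0.06730 h⁻¹ = 1.615 d⁻¹.
Decay over the reach: 6.121·exp(−kt) = 6.121·0.3577 = 2.189 mg/L.
Second outfall: C = (4.885·2.189 + 0.8300·508.0)/5.715 = 75.65 mg/L.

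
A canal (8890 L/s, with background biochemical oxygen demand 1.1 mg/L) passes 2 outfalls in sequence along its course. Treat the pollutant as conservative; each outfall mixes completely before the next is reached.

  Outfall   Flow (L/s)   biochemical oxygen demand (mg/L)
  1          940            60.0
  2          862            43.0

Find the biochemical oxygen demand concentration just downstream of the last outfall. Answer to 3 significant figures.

Outfall 1: combined Q = 9830 L/s; C = (8890·1.100 + 940.0·60.00)/9830 = 6.732 mg/L.
Outfall 2: combined Q = 10690 L/s; C = (9830·6.732 + 862.0·43.00)/10690 = 9.656 mg/L.

9.66 mg/L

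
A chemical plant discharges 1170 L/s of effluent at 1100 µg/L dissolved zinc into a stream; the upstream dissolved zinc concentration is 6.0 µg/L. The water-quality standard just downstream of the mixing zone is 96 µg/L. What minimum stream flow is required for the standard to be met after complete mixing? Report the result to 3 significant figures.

13100 L/s

Set C_mix = 96: (Q·6.000 + 1170·1100) / (Q + 1170) = 96
→ Q = 1170·(1100 − 96)/(96 − 6.000) = 13050 L/s.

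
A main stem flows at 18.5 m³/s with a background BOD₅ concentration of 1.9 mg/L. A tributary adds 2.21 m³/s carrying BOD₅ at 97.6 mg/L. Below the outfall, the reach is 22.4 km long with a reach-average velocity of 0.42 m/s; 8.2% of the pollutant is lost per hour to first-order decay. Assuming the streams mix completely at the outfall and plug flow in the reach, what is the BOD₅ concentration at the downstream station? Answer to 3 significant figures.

3.41 mg/L

Flow-weighted average: C = (18.50·1.900 + 2.210·97.60) / 20.71 = 250.8/20.71 = 12.11 mg/L.
Travel time t = 22.4·1000 / 0.42 = 53330 s = 14.81 h.
8.2%/h lost → k = −ln(1 − 0.082) = 0.08556 h⁻¹.
First-order decay: C = 12.11·exp(−k·t) = 12.11·0.2815 = 3.410 mg/L.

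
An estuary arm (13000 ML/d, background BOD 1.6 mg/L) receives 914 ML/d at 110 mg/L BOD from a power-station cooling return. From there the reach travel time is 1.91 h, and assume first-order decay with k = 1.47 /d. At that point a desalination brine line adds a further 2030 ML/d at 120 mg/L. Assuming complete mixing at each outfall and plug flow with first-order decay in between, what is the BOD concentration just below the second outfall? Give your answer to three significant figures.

Flow-weighted average: C = (13000·1.600 + 914.0·110.0) / 13910 = 121300/13910 = 8.721 mg/L; combined flow 13910 ML/d.
Decay over the reach: 8.721·exp(−kt) = 8.721·0.8896 = 7.758 mg/L.
Second outfall: C = (13910·7.758 + 2030·120.0)/15940 = 22.05 mg/L.

22.0 mg/L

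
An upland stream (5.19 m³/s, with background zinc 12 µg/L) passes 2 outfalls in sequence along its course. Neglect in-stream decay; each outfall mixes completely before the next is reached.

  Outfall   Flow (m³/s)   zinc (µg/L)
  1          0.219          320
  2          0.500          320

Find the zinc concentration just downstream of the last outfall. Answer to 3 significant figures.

49.5 µg/L

After outfall 1: Q = 5.190 + 0.2190 = 5.409 m³/s; C = (5.190·12.00 + 0.2190·320.0)/5.409 = 24.47 µg/L.
After outfall 2: Q = 5.409 + 0.5000 = 5.909 m³/s; C = (5.409·24.47 + 0.5000·320.0)/5.909 = 49.48 µg/L.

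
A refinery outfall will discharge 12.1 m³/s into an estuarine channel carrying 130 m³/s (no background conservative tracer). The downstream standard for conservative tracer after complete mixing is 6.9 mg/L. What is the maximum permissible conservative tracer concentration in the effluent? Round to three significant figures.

81.0 mg/L

At the limit, (Qr·Cr + Qe·Cₑ)/(Qr + Qe) = 6.9:
Cₑ = (142.1·6.9 − 130.0·0) / 12.10 = 81.03 mg/L.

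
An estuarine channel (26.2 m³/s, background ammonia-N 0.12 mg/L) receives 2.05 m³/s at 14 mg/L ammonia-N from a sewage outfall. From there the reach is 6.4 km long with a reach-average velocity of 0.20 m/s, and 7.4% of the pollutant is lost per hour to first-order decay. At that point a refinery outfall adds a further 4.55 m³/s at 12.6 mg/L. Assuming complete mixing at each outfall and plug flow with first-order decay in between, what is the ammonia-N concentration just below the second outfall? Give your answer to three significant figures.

Mixed concentration C = ΣQC/ΣQ = (26.20·0.1200 + 2.050·14.00) / 28.25 = 31.84/28.25 = 1.127 mg/L; combined flow 28.25 m³/s.
Travel time t = 6.4·1000 / 0.20 = 32000 s = 8.889 h.
7.4%/h lost → k = −ln(1 − 0.074) = 0.07688 h⁻¹.
First-order decay: C = 1.127·exp(−k·t) = 1.127·0.5049 = 0.5691 mg/L.
At the second outfall, C = (28.25·0.5691 + 4.550·12.60) / (28.25 + 4.550) = 2.238 mg/L.

2.24 mg/L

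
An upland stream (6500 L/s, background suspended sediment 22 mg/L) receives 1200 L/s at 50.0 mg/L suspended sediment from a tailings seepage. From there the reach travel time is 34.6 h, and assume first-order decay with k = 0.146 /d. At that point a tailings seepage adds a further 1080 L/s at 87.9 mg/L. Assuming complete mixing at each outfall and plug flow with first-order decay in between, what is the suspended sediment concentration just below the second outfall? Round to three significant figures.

After mixing, C = (6500·22.00 + 1200·50.00) / 7700 = 203000/7700 = 26.36 mg/L; combined flow 7700 L/s.
After decay, C = 26.36 × e^(−kt) = 26.36 × 0.8102 = 21.36 mg/L.
Second outfall: C = (7700·21.36 + 1080·87.90)/8780 = 29.54 mg/L.

29.5 mg/L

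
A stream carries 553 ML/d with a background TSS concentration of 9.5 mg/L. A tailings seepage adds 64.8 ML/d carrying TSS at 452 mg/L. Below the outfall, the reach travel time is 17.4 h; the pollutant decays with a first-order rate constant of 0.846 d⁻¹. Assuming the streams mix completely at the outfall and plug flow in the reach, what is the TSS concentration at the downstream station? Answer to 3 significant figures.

30.3 mg/L

Conservation of mass: C = (553.0·9.500 + 64.80·452.0) / 617.8 = 34540/617.8 = 55.91 mg/L.
First-order decay: C = 55.91·exp(−k·t) = 55.91·0.5415 = 30.28 mg/L.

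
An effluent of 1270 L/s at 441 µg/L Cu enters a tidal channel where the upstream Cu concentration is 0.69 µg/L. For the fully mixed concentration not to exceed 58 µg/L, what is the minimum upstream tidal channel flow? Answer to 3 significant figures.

Set C_mix = 58: (Q·0.6900 + 1270·441.0) / (Q + 1270) = 58
→ Q = 1270·(441.0 − 58)/(58 − 0.6900) = 8487 L/s.

8490 L/s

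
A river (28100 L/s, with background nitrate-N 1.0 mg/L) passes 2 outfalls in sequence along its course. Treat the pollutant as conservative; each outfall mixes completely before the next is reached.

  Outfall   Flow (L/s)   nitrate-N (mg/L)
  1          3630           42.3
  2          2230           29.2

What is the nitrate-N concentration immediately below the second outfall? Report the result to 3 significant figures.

7.27 mg/L

After outfall 1: Q = 28100 + 3630 = 31730 L/s; C = (28100·1.000 + 3630·42.30)/31730 = 5.725 mg/L.
After outfall 2: Q = 31730 + 2230 = 33960 L/s; C = (31730·5.725 + 2230·29.20)/33960 = 7.266 mg/L.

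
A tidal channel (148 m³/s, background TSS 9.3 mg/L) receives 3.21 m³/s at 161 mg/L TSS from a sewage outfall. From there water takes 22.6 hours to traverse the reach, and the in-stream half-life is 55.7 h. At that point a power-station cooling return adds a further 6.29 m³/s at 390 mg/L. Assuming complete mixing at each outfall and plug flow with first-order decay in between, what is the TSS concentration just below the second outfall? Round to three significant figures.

24.6 mg/L

Mixed concentration C = ΣQC/ΣQ = (148.0·9.300 + 3.210·161.0) / 151.2 = 1893/151.2 = 12.52 mg/L; combined flow 151.2 m³/s.
Half-life 55.7 h → k = ln 2 / 55.7 = 0.01244 h⁻¹ = 0.2987 d⁻¹.
After decay, C = 12.52 × e^(−kt) = 12.52 × 0.7548 = 9.451 mg/L.
Second outfall: C = (151.2·9.451 + 6.290·390.0)/157.5 = 24.65 mg/L.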